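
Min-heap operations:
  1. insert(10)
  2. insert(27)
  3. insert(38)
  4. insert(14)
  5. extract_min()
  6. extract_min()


insert(10) -> [10]
insert(27) -> [10, 27]
insert(38) -> [10, 27, 38]
insert(14) -> [10, 14, 38, 27]
extract_min()->10, [14, 27, 38]
extract_min()->14, [27, 38]

Final heap: [27, 38]


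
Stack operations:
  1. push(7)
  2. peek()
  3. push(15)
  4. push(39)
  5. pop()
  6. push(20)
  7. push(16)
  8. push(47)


push(7) -> [7]
peek()->7
push(15) -> [7, 15]
push(39) -> [7, 15, 39]
pop()->39, [7, 15]
push(20) -> [7, 15, 20]
push(16) -> [7, 15, 20, 16]
push(47) -> [7, 15, 20, 16, 47]

Final stack: [7, 15, 20, 16, 47]


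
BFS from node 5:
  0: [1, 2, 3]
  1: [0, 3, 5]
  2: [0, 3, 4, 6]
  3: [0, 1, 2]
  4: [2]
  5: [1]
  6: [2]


Visit 5, enqueue [1]
Visit 1, enqueue [0, 3]
Visit 0, enqueue [2]
Visit 3, enqueue []
Visit 2, enqueue [4, 6]
Visit 4, enqueue []
Visit 6, enqueue []

BFS order: [5, 1, 0, 3, 2, 4, 6]


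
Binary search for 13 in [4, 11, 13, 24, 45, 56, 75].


Step 1: lo=0, hi=6, mid=3, val=24
Step 2: lo=0, hi=2, mid=1, val=11
Step 3: lo=2, hi=2, mid=2, val=13

Found at index 2


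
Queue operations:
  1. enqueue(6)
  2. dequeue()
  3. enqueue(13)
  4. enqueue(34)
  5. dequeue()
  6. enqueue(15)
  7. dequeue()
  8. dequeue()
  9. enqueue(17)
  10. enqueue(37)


enqueue(6) -> [6]
dequeue()->6, []
enqueue(13) -> [13]
enqueue(34) -> [13, 34]
dequeue()->13, [34]
enqueue(15) -> [34, 15]
dequeue()->34, [15]
dequeue()->15, []
enqueue(17) -> [17]
enqueue(37) -> [17, 37]

Final queue: [17, 37]


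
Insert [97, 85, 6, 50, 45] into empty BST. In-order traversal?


Insert 97: root
Insert 85: L from 97
Insert 6: L from 97 -> L from 85
Insert 50: L from 97 -> L from 85 -> R from 6
Insert 45: L from 97 -> L from 85 -> R from 6 -> L from 50

In-order: [6, 45, 50, 85, 97]


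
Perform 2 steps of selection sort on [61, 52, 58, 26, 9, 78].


Initial: [61, 52, 58, 26, 9, 78]
Step 1: min=9 at 4
  Swap: [9, 52, 58, 26, 61, 78]
Step 2: min=26 at 3
  Swap: [9, 26, 58, 52, 61, 78]

After 2 steps: [9, 26, 58, 52, 61, 78]


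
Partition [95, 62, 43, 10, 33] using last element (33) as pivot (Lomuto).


Pivot: 33
  10 <= 33: swap -> [10, 62, 43, 95, 33]
Place pivot at 1: [10, 33, 43, 95, 62]

Partitioned: [10, 33, 43, 95, 62]


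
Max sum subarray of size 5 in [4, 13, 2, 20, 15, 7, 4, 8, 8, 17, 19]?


[0:5]: 54
[1:6]: 57
[2:7]: 48
[3:8]: 54
[4:9]: 42
[5:10]: 44
[6:11]: 56

Max: 57 at [1:6]


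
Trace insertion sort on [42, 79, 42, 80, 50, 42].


Initial: [42, 79, 42, 80, 50, 42]
Insert 79: [42, 79, 42, 80, 50, 42]
Insert 42: [42, 42, 79, 80, 50, 42]
Insert 80: [42, 42, 79, 80, 50, 42]
Insert 50: [42, 42, 50, 79, 80, 42]
Insert 42: [42, 42, 42, 50, 79, 80]

Sorted: [42, 42, 42, 50, 79, 80]


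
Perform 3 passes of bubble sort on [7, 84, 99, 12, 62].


Initial: [7, 84, 99, 12, 62]
Pass 1: [7, 84, 12, 62, 99] (2 swaps)
Pass 2: [7, 12, 62, 84, 99] (2 swaps)
Pass 3: [7, 12, 62, 84, 99] (0 swaps)

After 3 passes: [7, 12, 62, 84, 99]


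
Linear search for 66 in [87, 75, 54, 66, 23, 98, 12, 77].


i=0: 87!=66
i=1: 75!=66
i=2: 54!=66
i=3: 66==66 found!

Found at 3, 4 comps


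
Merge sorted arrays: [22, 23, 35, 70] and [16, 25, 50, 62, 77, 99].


Take 16 from B
Take 22 from A
Take 23 from A
Take 25 from B
Take 35 from A
Take 50 from B
Take 62 from B
Take 70 from A

Merged: [16, 22, 23, 25, 35, 50, 62, 70, 77, 99]


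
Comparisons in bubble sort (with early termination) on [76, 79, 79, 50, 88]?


Algorithm: bubble sort (with early termination)
Input: [76, 79, 79, 50, 88]
Sorted: [50, 76, 79, 79, 88]

10


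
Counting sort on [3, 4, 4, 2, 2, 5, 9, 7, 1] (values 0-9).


Input: [3, 4, 4, 2, 2, 5, 9, 7, 1]
Counts: [0, 1, 2, 1, 2, 1, 0, 1, 0, 1]

Sorted: [1, 2, 2, 3, 4, 4, 5, 7, 9]


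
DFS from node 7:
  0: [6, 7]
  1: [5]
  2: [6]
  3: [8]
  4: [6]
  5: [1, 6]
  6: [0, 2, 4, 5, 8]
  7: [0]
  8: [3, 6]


Visit 7, push [0]
Visit 0, push [6]
Visit 6, push [8, 5, 4, 2]
Visit 2, push []
Visit 4, push []
Visit 5, push [1]
Visit 1, push []
Visit 8, push [3]
Visit 3, push []

DFS order: [7, 0, 6, 2, 4, 5, 1, 8, 3]


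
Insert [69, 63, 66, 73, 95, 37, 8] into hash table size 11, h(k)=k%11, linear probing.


Insert 69: h=3 -> slot 3
Insert 63: h=8 -> slot 8
Insert 66: h=0 -> slot 0
Insert 73: h=7 -> slot 7
Insert 95: h=7, 2 probes -> slot 9
Insert 37: h=4 -> slot 4
Insert 8: h=8, 2 probes -> slot 10

Table: [66, None, None, 69, 37, None, None, 73, 63, 95, 8]


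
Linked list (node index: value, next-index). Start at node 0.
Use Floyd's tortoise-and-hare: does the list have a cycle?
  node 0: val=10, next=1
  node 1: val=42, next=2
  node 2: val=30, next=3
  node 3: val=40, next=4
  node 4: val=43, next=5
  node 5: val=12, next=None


Floyd's tortoise (slow, +1) and hare (fast, +2):
  init: slow=0, fast=0
  step 1: slow=1, fast=2
  step 2: slow=2, fast=4
  step 3: fast 4->5->None, no cycle

Cycle: no


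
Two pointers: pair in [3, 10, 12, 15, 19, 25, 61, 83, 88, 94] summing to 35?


lo=0(3)+hi=9(94)=97
lo=0(3)+hi=8(88)=91
lo=0(3)+hi=7(83)=86
lo=0(3)+hi=6(61)=64
lo=0(3)+hi=5(25)=28
lo=1(10)+hi=5(25)=35

Yes: 10+25=35


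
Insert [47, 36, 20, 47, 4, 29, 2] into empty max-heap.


Insert 47: [47]
Insert 36: [47, 36]
Insert 20: [47, 36, 20]
Insert 47: [47, 47, 20, 36]
Insert 4: [47, 47, 20, 36, 4]
Insert 29: [47, 47, 29, 36, 4, 20]
Insert 2: [47, 47, 29, 36, 4, 20, 2]

Final heap: [47, 47, 29, 36, 4, 20, 2]


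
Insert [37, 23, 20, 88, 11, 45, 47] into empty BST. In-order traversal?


Insert 37: root
Insert 23: L from 37
Insert 20: L from 37 -> L from 23
Insert 88: R from 37
Insert 11: L from 37 -> L from 23 -> L from 20
Insert 45: R from 37 -> L from 88
Insert 47: R from 37 -> L from 88 -> R from 45

In-order: [11, 20, 23, 37, 45, 47, 88]


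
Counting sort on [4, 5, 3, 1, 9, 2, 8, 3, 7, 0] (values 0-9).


Input: [4, 5, 3, 1, 9, 2, 8, 3, 7, 0]
Counts: [1, 1, 1, 2, 1, 1, 0, 1, 1, 1]

Sorted: [0, 1, 2, 3, 3, 4, 5, 7, 8, 9]


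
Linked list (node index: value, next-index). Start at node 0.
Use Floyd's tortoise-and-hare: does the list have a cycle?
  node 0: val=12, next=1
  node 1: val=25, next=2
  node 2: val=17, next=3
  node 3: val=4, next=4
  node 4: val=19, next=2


Floyd's tortoise (slow, +1) and hare (fast, +2):
  init: slow=0, fast=0
  step 1: slow=1, fast=2
  step 2: slow=2, fast=4
  step 3: slow=3, fast=3
  slow == fast at node 3: cycle detected

Cycle: yes


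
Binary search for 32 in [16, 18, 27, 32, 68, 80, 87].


Step 1: lo=0, hi=6, mid=3, val=32

Found at index 3


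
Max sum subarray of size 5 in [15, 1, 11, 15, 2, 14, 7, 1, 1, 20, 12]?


[0:5]: 44
[1:6]: 43
[2:7]: 49
[3:8]: 39
[4:9]: 25
[5:10]: 43
[6:11]: 41

Max: 49 at [2:7]


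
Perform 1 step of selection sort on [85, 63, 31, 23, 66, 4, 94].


Initial: [85, 63, 31, 23, 66, 4, 94]
Step 1: min=4 at 5
  Swap: [4, 63, 31, 23, 66, 85, 94]

After 1 step: [4, 63, 31, 23, 66, 85, 94]


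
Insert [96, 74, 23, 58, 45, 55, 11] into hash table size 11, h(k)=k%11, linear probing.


Insert 96: h=8 -> slot 8
Insert 74: h=8, 1 probes -> slot 9
Insert 23: h=1 -> slot 1
Insert 58: h=3 -> slot 3
Insert 45: h=1, 1 probes -> slot 2
Insert 55: h=0 -> slot 0
Insert 11: h=0, 4 probes -> slot 4

Table: [55, 23, 45, 58, 11, None, None, None, 96, 74, None]


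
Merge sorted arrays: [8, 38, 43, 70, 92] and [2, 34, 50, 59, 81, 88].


Take 2 from B
Take 8 from A
Take 34 from B
Take 38 from A
Take 43 from A
Take 50 from B
Take 59 from B
Take 70 from A
Take 81 from B
Take 88 from B

Merged: [2, 8, 34, 38, 43, 50, 59, 70, 81, 88, 92]


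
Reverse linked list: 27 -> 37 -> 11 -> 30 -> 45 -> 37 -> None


Step 1: curr=27, set curr.next=prev(None) | reversed so far: 27
Step 2: curr=37, set curr.next=prev(27) | reversed so far: 37 -> 27
Step 3: curr=11, set curr.next=prev(37) | reversed so far: 11 -> 37 -> 27
Step 4: curr=30, set curr.next=prev(11) | reversed so far: 30 -> 11 -> 37 -> 27
Step 5: curr=45, set curr.next=prev(30) | reversed so far: 45 -> 30 -> 11 -> 37 -> 27
Step 6: curr=37, set curr.next=prev(45) | reversed so far: 37 -> 45 -> 30 -> 11 -> 37 -> 27

37 -> 45 -> 30 -> 11 -> 37 -> 27 -> None


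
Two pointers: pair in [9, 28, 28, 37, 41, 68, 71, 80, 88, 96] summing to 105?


lo=0(9)+hi=9(96)=105

Yes: 9+96=105


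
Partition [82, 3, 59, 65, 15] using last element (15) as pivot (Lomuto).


Pivot: 15
  3 <= 15: swap -> [3, 82, 59, 65, 15]
Place pivot at 1: [3, 15, 59, 65, 82]

Partitioned: [3, 15, 59, 65, 82]


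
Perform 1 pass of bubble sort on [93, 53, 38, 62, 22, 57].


Initial: [93, 53, 38, 62, 22, 57]
Pass 1: [53, 38, 62, 22, 57, 93] (5 swaps)

After 1 pass: [53, 38, 62, 22, 57, 93]


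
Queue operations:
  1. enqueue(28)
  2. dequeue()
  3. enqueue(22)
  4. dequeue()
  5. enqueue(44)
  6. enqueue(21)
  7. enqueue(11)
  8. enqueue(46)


enqueue(28) -> [28]
dequeue()->28, []
enqueue(22) -> [22]
dequeue()->22, []
enqueue(44) -> [44]
enqueue(21) -> [44, 21]
enqueue(11) -> [44, 21, 11]
enqueue(46) -> [44, 21, 11, 46]

Final queue: [44, 21, 11, 46]


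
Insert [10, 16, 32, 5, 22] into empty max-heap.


Insert 10: [10]
Insert 16: [16, 10]
Insert 32: [32, 10, 16]
Insert 5: [32, 10, 16, 5]
Insert 22: [32, 22, 16, 5, 10]

Final heap: [32, 22, 16, 5, 10]


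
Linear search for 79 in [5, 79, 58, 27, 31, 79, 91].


i=0: 5!=79
i=1: 79==79 found!

Found at 1, 2 comps


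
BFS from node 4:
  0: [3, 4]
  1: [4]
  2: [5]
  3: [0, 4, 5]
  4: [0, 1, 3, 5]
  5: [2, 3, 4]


Visit 4, enqueue [0, 1, 3, 5]
Visit 0, enqueue []
Visit 1, enqueue []
Visit 3, enqueue []
Visit 5, enqueue [2]
Visit 2, enqueue []

BFS order: [4, 0, 1, 3, 5, 2]


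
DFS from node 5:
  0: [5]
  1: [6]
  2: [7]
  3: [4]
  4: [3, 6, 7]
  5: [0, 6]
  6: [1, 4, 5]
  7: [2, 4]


Visit 5, push [6, 0]
Visit 0, push []
Visit 6, push [4, 1]
Visit 1, push []
Visit 4, push [7, 3]
Visit 3, push []
Visit 7, push [2]
Visit 2, push []

DFS order: [5, 0, 6, 1, 4, 3, 7, 2]


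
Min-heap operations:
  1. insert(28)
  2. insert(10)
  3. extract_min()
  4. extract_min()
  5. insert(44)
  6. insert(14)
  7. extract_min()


insert(28) -> [28]
insert(10) -> [10, 28]
extract_min()->10, [28]
extract_min()->28, []
insert(44) -> [44]
insert(14) -> [14, 44]
extract_min()->14, [44]

Final heap: [44]


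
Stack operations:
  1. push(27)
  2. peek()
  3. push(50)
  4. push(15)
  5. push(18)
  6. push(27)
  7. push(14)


push(27) -> [27]
peek()->27
push(50) -> [27, 50]
push(15) -> [27, 50, 15]
push(18) -> [27, 50, 15, 18]
push(27) -> [27, 50, 15, 18, 27]
push(14) -> [27, 50, 15, 18, 27, 14]

Final stack: [27, 50, 15, 18, 27, 14]


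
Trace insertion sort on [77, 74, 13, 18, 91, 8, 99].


Initial: [77, 74, 13, 18, 91, 8, 99]
Insert 74: [74, 77, 13, 18, 91, 8, 99]
Insert 13: [13, 74, 77, 18, 91, 8, 99]
Insert 18: [13, 18, 74, 77, 91, 8, 99]
Insert 91: [13, 18, 74, 77, 91, 8, 99]
Insert 8: [8, 13, 18, 74, 77, 91, 99]
Insert 99: [8, 13, 18, 74, 77, 91, 99]

Sorted: [8, 13, 18, 74, 77, 91, 99]


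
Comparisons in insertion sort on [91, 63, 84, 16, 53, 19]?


Algorithm: insertion sort
Input: [91, 63, 84, 16, 53, 19]
Sorted: [16, 19, 53, 63, 84, 91]

15


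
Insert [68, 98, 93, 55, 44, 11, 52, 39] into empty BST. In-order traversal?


Insert 68: root
Insert 98: R from 68
Insert 93: R from 68 -> L from 98
Insert 55: L from 68
Insert 44: L from 68 -> L from 55
Insert 11: L from 68 -> L from 55 -> L from 44
Insert 52: L from 68 -> L from 55 -> R from 44
Insert 39: L from 68 -> L from 55 -> L from 44 -> R from 11

In-order: [11, 39, 44, 52, 55, 68, 93, 98]


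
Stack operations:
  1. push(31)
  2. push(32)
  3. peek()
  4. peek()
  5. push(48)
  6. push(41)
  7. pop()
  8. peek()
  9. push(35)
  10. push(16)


push(31) -> [31]
push(32) -> [31, 32]
peek()->32
peek()->32
push(48) -> [31, 32, 48]
push(41) -> [31, 32, 48, 41]
pop()->41, [31, 32, 48]
peek()->48
push(35) -> [31, 32, 48, 35]
push(16) -> [31, 32, 48, 35, 16]

Final stack: [31, 32, 48, 35, 16]


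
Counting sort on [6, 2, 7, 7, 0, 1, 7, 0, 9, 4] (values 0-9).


Input: [6, 2, 7, 7, 0, 1, 7, 0, 9, 4]
Counts: [2, 1, 1, 0, 1, 0, 1, 3, 0, 1]

Sorted: [0, 0, 1, 2, 4, 6, 7, 7, 7, 9]


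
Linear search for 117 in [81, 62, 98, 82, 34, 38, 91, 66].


i=0: 81!=117
i=1: 62!=117
i=2: 98!=117
i=3: 82!=117
i=4: 34!=117
i=5: 38!=117
i=6: 91!=117
i=7: 66!=117

Not found, 8 comps


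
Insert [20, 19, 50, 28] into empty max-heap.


Insert 20: [20]
Insert 19: [20, 19]
Insert 50: [50, 19, 20]
Insert 28: [50, 28, 20, 19]

Final heap: [50, 28, 20, 19]


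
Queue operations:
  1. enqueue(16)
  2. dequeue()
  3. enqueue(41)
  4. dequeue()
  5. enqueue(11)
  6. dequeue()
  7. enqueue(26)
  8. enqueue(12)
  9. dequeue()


enqueue(16) -> [16]
dequeue()->16, []
enqueue(41) -> [41]
dequeue()->41, []
enqueue(11) -> [11]
dequeue()->11, []
enqueue(26) -> [26]
enqueue(12) -> [26, 12]
dequeue()->26, [12]

Final queue: [12]


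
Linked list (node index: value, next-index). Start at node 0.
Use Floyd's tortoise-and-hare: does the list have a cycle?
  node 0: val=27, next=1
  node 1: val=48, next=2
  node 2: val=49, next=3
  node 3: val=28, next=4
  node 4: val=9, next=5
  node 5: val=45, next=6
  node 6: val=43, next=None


Floyd's tortoise (slow, +1) and hare (fast, +2):
  init: slow=0, fast=0
  step 1: slow=1, fast=2
  step 2: slow=2, fast=4
  step 3: slow=3, fast=6
  step 4: fast -> None, no cycle

Cycle: no


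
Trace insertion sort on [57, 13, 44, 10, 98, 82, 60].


Initial: [57, 13, 44, 10, 98, 82, 60]
Insert 13: [13, 57, 44, 10, 98, 82, 60]
Insert 44: [13, 44, 57, 10, 98, 82, 60]
Insert 10: [10, 13, 44, 57, 98, 82, 60]
Insert 98: [10, 13, 44, 57, 98, 82, 60]
Insert 82: [10, 13, 44, 57, 82, 98, 60]
Insert 60: [10, 13, 44, 57, 60, 82, 98]

Sorted: [10, 13, 44, 57, 60, 82, 98]


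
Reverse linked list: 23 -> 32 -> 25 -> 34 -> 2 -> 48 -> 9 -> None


Step 1: curr=23, set curr.next=prev(None) | reversed so far: 23
Step 2: curr=32, set curr.next=prev(23) | reversed so far: 32 -> 23
Step 3: curr=25, set curr.next=prev(32) | reversed so far: 25 -> 32 -> 23
Step 4: curr=34, set curr.next=prev(25) | reversed so far: 34 -> 25 -> 32 -> 23
Step 5: curr=2, set curr.next=prev(34) | reversed so far: 2 -> 34 -> 25 -> 32 -> 23
Step 6: curr=48, set curr.next=prev(2) | reversed so far: 48 -> 2 -> 34 -> 25 -> 32 -> 23
Step 7: curr=9, set curr.next=prev(48) | reversed so far: 9 -> 48 -> 2 -> 34 -> 25 -> 32 -> 23

9 -> 48 -> 2 -> 34 -> 25 -> 32 -> 23 -> None


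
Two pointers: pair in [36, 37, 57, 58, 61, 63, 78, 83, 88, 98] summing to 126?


lo=0(36)+hi=9(98)=134
lo=0(36)+hi=8(88)=124
lo=1(37)+hi=8(88)=125
lo=2(57)+hi=8(88)=145
lo=2(57)+hi=7(83)=140
lo=2(57)+hi=6(78)=135
lo=2(57)+hi=5(63)=120
lo=3(58)+hi=5(63)=121
lo=4(61)+hi=5(63)=124

No pair found


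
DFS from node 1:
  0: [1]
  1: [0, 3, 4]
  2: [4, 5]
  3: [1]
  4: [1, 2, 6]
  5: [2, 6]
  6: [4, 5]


Visit 1, push [4, 3, 0]
Visit 0, push []
Visit 3, push []
Visit 4, push [6, 2]
Visit 2, push [5]
Visit 5, push [6]
Visit 6, push []

DFS order: [1, 0, 3, 4, 2, 5, 6]


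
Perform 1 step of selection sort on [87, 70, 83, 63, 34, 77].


Initial: [87, 70, 83, 63, 34, 77]
Step 1: min=34 at 4
  Swap: [34, 70, 83, 63, 87, 77]

After 1 step: [34, 70, 83, 63, 87, 77]


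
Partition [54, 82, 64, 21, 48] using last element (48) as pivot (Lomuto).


Pivot: 48
  21 <= 48: swap -> [21, 82, 64, 54, 48]
Place pivot at 1: [21, 48, 64, 54, 82]

Partitioned: [21, 48, 64, 54, 82]


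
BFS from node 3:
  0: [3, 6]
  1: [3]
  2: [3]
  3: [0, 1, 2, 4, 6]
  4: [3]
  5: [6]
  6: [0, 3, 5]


Visit 3, enqueue [0, 1, 2, 4, 6]
Visit 0, enqueue []
Visit 1, enqueue []
Visit 2, enqueue []
Visit 4, enqueue []
Visit 6, enqueue [5]
Visit 5, enqueue []

BFS order: [3, 0, 1, 2, 4, 6, 5]


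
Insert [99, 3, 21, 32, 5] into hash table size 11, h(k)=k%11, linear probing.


Insert 99: h=0 -> slot 0
Insert 3: h=3 -> slot 3
Insert 21: h=10 -> slot 10
Insert 32: h=10, 2 probes -> slot 1
Insert 5: h=5 -> slot 5

Table: [99, 32, None, 3, None, 5, None, None, None, None, 21]


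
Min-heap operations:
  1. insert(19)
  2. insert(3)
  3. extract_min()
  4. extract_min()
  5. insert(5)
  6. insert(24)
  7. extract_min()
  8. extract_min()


insert(19) -> [19]
insert(3) -> [3, 19]
extract_min()->3, [19]
extract_min()->19, []
insert(5) -> [5]
insert(24) -> [5, 24]
extract_min()->5, [24]
extract_min()->24, []

Final heap: []


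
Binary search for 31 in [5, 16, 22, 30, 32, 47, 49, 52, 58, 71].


Step 1: lo=0, hi=9, mid=4, val=32
Step 2: lo=0, hi=3, mid=1, val=16
Step 3: lo=2, hi=3, mid=2, val=22
Step 4: lo=3, hi=3, mid=3, val=30

Not found


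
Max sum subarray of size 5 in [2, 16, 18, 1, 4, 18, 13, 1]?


[0:5]: 41
[1:6]: 57
[2:7]: 54
[3:8]: 37

Max: 57 at [1:6]


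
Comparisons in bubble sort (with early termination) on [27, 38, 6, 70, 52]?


Algorithm: bubble sort (with early termination)
Input: [27, 38, 6, 70, 52]
Sorted: [6, 27, 38, 52, 70]

9


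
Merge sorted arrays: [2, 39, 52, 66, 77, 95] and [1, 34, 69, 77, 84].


Take 1 from B
Take 2 from A
Take 34 from B
Take 39 from A
Take 52 from A
Take 66 from A
Take 69 from B
Take 77 from A
Take 77 from B
Take 84 from B

Merged: [1, 2, 34, 39, 52, 66, 69, 77, 77, 84, 95]


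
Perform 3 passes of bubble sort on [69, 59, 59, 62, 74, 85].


Initial: [69, 59, 59, 62, 74, 85]
Pass 1: [59, 59, 62, 69, 74, 85] (3 swaps)
Pass 2: [59, 59, 62, 69, 74, 85] (0 swaps)
Pass 3: [59, 59, 62, 69, 74, 85] (0 swaps)

After 3 passes: [59, 59, 62, 69, 74, 85]


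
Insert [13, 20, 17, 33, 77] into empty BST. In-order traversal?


Insert 13: root
Insert 20: R from 13
Insert 17: R from 13 -> L from 20
Insert 33: R from 13 -> R from 20
Insert 77: R from 13 -> R from 20 -> R from 33

In-order: [13, 17, 20, 33, 77]


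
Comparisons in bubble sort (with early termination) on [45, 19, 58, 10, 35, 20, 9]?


Algorithm: bubble sort (with early termination)
Input: [45, 19, 58, 10, 35, 20, 9]
Sorted: [9, 10, 19, 20, 35, 45, 58]

21


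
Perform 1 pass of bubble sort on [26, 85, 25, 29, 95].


Initial: [26, 85, 25, 29, 95]
Pass 1: [26, 25, 29, 85, 95] (2 swaps)

After 1 pass: [26, 25, 29, 85, 95]


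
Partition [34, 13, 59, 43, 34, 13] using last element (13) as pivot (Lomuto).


Pivot: 13
  13 <= 13: swap -> [13, 34, 59, 43, 34, 13]
Place pivot at 1: [13, 13, 59, 43, 34, 34]

Partitioned: [13, 13, 59, 43, 34, 34]


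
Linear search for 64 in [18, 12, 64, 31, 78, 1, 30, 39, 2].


i=0: 18!=64
i=1: 12!=64
i=2: 64==64 found!

Found at 2, 3 comps


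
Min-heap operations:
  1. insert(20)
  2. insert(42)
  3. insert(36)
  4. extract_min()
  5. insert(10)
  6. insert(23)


insert(20) -> [20]
insert(42) -> [20, 42]
insert(36) -> [20, 42, 36]
extract_min()->20, [36, 42]
insert(10) -> [10, 42, 36]
insert(23) -> [10, 23, 36, 42]

Final heap: [10, 23, 36, 42]


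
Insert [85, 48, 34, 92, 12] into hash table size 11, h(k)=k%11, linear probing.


Insert 85: h=8 -> slot 8
Insert 48: h=4 -> slot 4
Insert 34: h=1 -> slot 1
Insert 92: h=4, 1 probes -> slot 5
Insert 12: h=1, 1 probes -> slot 2

Table: [None, 34, 12, None, 48, 92, None, None, 85, None, None]


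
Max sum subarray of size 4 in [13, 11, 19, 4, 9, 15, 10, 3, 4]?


[0:4]: 47
[1:5]: 43
[2:6]: 47
[3:7]: 38
[4:8]: 37
[5:9]: 32

Max: 47 at [0:4]


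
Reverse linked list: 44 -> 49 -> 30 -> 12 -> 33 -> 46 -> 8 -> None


Step 1: curr=44, set curr.next=prev(None) | reversed so far: 44
Step 2: curr=49, set curr.next=prev(44) | reversed so far: 49 -> 44
Step 3: curr=30, set curr.next=prev(49) | reversed so far: 30 -> 49 -> 44
Step 4: curr=12, set curr.next=prev(30) | reversed so far: 12 -> 30 -> 49 -> 44
Step 5: curr=33, set curr.next=prev(12) | reversed so far: 33 -> 12 -> 30 -> 49 -> 44
Step 6: curr=46, set curr.next=prev(33) | reversed so far: 46 -> 33 -> 12 -> 30 -> 49 -> 44
Step 7: curr=8, set curr.next=prev(46) | reversed so far: 8 -> 46 -> 33 -> 12 -> 30 -> 49 -> 44

8 -> 46 -> 33 -> 12 -> 30 -> 49 -> 44 -> None


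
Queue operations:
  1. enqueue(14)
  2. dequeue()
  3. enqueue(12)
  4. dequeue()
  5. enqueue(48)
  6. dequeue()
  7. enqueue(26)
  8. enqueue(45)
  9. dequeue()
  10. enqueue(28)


enqueue(14) -> [14]
dequeue()->14, []
enqueue(12) -> [12]
dequeue()->12, []
enqueue(48) -> [48]
dequeue()->48, []
enqueue(26) -> [26]
enqueue(45) -> [26, 45]
dequeue()->26, [45]
enqueue(28) -> [45, 28]

Final queue: [45, 28]


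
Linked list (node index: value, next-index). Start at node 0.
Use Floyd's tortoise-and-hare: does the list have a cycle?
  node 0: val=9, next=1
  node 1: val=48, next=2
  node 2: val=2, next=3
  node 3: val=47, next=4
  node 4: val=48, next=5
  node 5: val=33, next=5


Floyd's tortoise (slow, +1) and hare (fast, +2):
  init: slow=0, fast=0
  step 1: slow=1, fast=2
  step 2: slow=2, fast=4
  step 3: slow=3, fast=5
  step 4: slow=4, fast=5
  step 5: slow=5, fast=5
  slow == fast at node 5: cycle detected

Cycle: yes


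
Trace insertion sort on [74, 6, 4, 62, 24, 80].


Initial: [74, 6, 4, 62, 24, 80]
Insert 6: [6, 74, 4, 62, 24, 80]
Insert 4: [4, 6, 74, 62, 24, 80]
Insert 62: [4, 6, 62, 74, 24, 80]
Insert 24: [4, 6, 24, 62, 74, 80]
Insert 80: [4, 6, 24, 62, 74, 80]

Sorted: [4, 6, 24, 62, 74, 80]


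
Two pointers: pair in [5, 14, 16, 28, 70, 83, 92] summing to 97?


lo=0(5)+hi=6(92)=97

Yes: 5+92=97


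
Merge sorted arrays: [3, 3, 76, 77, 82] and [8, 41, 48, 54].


Take 3 from A
Take 3 from A
Take 8 from B
Take 41 from B
Take 48 from B
Take 54 from B

Merged: [3, 3, 8, 41, 48, 54, 76, 77, 82]


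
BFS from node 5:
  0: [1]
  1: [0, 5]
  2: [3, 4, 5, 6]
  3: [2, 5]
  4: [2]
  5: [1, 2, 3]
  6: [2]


Visit 5, enqueue [1, 2, 3]
Visit 1, enqueue [0]
Visit 2, enqueue [4, 6]
Visit 3, enqueue []
Visit 0, enqueue []
Visit 4, enqueue []
Visit 6, enqueue []

BFS order: [5, 1, 2, 3, 0, 4, 6]


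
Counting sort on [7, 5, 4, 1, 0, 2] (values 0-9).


Input: [7, 5, 4, 1, 0, 2]
Counts: [1, 1, 1, 0, 1, 1, 0, 1, 0, 0]

Sorted: [0, 1, 2, 4, 5, 7]


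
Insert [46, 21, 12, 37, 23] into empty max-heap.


Insert 46: [46]
Insert 21: [46, 21]
Insert 12: [46, 21, 12]
Insert 37: [46, 37, 12, 21]
Insert 23: [46, 37, 12, 21, 23]

Final heap: [46, 37, 12, 21, 23]


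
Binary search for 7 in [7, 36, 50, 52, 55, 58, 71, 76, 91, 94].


Step 1: lo=0, hi=9, mid=4, val=55
Step 2: lo=0, hi=3, mid=1, val=36
Step 3: lo=0, hi=0, mid=0, val=7

Found at index 0


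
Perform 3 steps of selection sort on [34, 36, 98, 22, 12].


Initial: [34, 36, 98, 22, 12]
Step 1: min=12 at 4
  Swap: [12, 36, 98, 22, 34]
Step 2: min=22 at 3
  Swap: [12, 22, 98, 36, 34]
Step 3: min=34 at 4
  Swap: [12, 22, 34, 36, 98]

After 3 steps: [12, 22, 34, 36, 98]


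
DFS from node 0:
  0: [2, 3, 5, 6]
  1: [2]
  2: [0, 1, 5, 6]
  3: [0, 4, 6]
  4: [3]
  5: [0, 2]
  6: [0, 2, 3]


Visit 0, push [6, 5, 3, 2]
Visit 2, push [6, 5, 1]
Visit 1, push []
Visit 5, push []
Visit 6, push [3]
Visit 3, push [4]
Visit 4, push []

DFS order: [0, 2, 1, 5, 6, 3, 4]


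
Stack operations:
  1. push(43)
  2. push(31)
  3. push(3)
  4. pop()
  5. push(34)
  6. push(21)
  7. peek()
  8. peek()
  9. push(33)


push(43) -> [43]
push(31) -> [43, 31]
push(3) -> [43, 31, 3]
pop()->3, [43, 31]
push(34) -> [43, 31, 34]
push(21) -> [43, 31, 34, 21]
peek()->21
peek()->21
push(33) -> [43, 31, 34, 21, 33]

Final stack: [43, 31, 34, 21, 33]


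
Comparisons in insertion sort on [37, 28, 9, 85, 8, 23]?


Algorithm: insertion sort
Input: [37, 28, 9, 85, 8, 23]
Sorted: [8, 9, 23, 28, 37, 85]

12


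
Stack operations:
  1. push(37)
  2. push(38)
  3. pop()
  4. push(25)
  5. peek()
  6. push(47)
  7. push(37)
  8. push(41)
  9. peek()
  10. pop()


push(37) -> [37]
push(38) -> [37, 38]
pop()->38, [37]
push(25) -> [37, 25]
peek()->25
push(47) -> [37, 25, 47]
push(37) -> [37, 25, 47, 37]
push(41) -> [37, 25, 47, 37, 41]
peek()->41
pop()->41, [37, 25, 47, 37]

Final stack: [37, 25, 47, 37]


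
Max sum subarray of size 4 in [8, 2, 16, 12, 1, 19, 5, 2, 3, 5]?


[0:4]: 38
[1:5]: 31
[2:6]: 48
[3:7]: 37
[4:8]: 27
[5:9]: 29
[6:10]: 15

Max: 48 at [2:6]


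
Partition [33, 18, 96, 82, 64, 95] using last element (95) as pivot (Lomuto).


Pivot: 95
  33 <= 95: advance i (no swap)
  18 <= 95: advance i (no swap)
  82 <= 95: swap -> [33, 18, 82, 96, 64, 95]
  64 <= 95: swap -> [33, 18, 82, 64, 96, 95]
Place pivot at 4: [33, 18, 82, 64, 95, 96]

Partitioned: [33, 18, 82, 64, 95, 96]


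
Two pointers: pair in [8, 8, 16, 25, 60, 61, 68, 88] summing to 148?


lo=0(8)+hi=7(88)=96
lo=1(8)+hi=7(88)=96
lo=2(16)+hi=7(88)=104
lo=3(25)+hi=7(88)=113
lo=4(60)+hi=7(88)=148

Yes: 60+88=148


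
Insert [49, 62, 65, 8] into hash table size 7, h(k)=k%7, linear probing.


Insert 49: h=0 -> slot 0
Insert 62: h=6 -> slot 6
Insert 65: h=2 -> slot 2
Insert 8: h=1 -> slot 1

Table: [49, 8, 65, None, None, None, 62]


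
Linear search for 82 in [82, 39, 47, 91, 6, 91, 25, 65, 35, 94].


i=0: 82==82 found!

Found at 0, 1 comps


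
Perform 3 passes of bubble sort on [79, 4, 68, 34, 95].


Initial: [79, 4, 68, 34, 95]
Pass 1: [4, 68, 34, 79, 95] (3 swaps)
Pass 2: [4, 34, 68, 79, 95] (1 swaps)
Pass 3: [4, 34, 68, 79, 95] (0 swaps)

After 3 passes: [4, 34, 68, 79, 95]


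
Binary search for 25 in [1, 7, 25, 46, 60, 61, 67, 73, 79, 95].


Step 1: lo=0, hi=9, mid=4, val=60
Step 2: lo=0, hi=3, mid=1, val=7
Step 3: lo=2, hi=3, mid=2, val=25

Found at index 2


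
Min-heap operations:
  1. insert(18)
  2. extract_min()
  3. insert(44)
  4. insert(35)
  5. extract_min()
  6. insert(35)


insert(18) -> [18]
extract_min()->18, []
insert(44) -> [44]
insert(35) -> [35, 44]
extract_min()->35, [44]
insert(35) -> [35, 44]

Final heap: [35, 44]


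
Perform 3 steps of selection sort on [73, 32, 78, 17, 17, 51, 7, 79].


Initial: [73, 32, 78, 17, 17, 51, 7, 79]
Step 1: min=7 at 6
  Swap: [7, 32, 78, 17, 17, 51, 73, 79]
Step 2: min=17 at 3
  Swap: [7, 17, 78, 32, 17, 51, 73, 79]
Step 3: min=17 at 4
  Swap: [7, 17, 17, 32, 78, 51, 73, 79]

After 3 steps: [7, 17, 17, 32, 78, 51, 73, 79]


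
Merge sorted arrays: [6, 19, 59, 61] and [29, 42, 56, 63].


Take 6 from A
Take 19 from A
Take 29 from B
Take 42 from B
Take 56 from B
Take 59 from A
Take 61 from A

Merged: [6, 19, 29, 42, 56, 59, 61, 63]


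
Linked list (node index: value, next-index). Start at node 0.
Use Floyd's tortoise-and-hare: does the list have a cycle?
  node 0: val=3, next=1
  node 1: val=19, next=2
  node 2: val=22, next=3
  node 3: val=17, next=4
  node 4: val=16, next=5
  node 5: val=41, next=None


Floyd's tortoise (slow, +1) and hare (fast, +2):
  init: slow=0, fast=0
  step 1: slow=1, fast=2
  step 2: slow=2, fast=4
  step 3: fast 4->5->None, no cycle

Cycle: no


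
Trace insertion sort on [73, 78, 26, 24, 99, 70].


Initial: [73, 78, 26, 24, 99, 70]
Insert 78: [73, 78, 26, 24, 99, 70]
Insert 26: [26, 73, 78, 24, 99, 70]
Insert 24: [24, 26, 73, 78, 99, 70]
Insert 99: [24, 26, 73, 78, 99, 70]
Insert 70: [24, 26, 70, 73, 78, 99]

Sorted: [24, 26, 70, 73, 78, 99]


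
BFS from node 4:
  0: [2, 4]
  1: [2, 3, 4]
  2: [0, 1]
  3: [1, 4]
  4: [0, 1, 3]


Visit 4, enqueue [0, 1, 3]
Visit 0, enqueue [2]
Visit 1, enqueue []
Visit 3, enqueue []
Visit 2, enqueue []

BFS order: [4, 0, 1, 3, 2]


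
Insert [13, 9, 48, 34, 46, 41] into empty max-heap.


Insert 13: [13]
Insert 9: [13, 9]
Insert 48: [48, 9, 13]
Insert 34: [48, 34, 13, 9]
Insert 46: [48, 46, 13, 9, 34]
Insert 41: [48, 46, 41, 9, 34, 13]

Final heap: [48, 46, 41, 9, 34, 13]


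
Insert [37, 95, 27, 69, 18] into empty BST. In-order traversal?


Insert 37: root
Insert 95: R from 37
Insert 27: L from 37
Insert 69: R from 37 -> L from 95
Insert 18: L from 37 -> L from 27

In-order: [18, 27, 37, 69, 95]


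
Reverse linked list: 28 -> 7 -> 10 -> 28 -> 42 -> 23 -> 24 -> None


Step 1: curr=28, set curr.next=prev(None) | reversed so far: 28
Step 2: curr=7, set curr.next=prev(28) | reversed so far: 7 -> 28
Step 3: curr=10, set curr.next=prev(7) | reversed so far: 10 -> 7 -> 28
Step 4: curr=28, set curr.next=prev(10) | reversed so far: 28 -> 10 -> 7 -> 28
Step 5: curr=42, set curr.next=prev(28) | reversed so far: 42 -> 28 -> 10 -> 7 -> 28
Step 6: curr=23, set curr.next=prev(42) | reversed so far: 23 -> 42 -> 28 -> 10 -> 7 -> 28
Step 7: curr=24, set curr.next=prev(23) | reversed so far: 24 -> 23 -> 42 -> 28 -> 10 -> 7 -> 28

24 -> 23 -> 42 -> 28 -> 10 -> 7 -> 28 -> None


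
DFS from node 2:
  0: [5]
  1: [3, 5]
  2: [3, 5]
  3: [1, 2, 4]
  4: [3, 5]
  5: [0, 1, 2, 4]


Visit 2, push [5, 3]
Visit 3, push [4, 1]
Visit 1, push [5]
Visit 5, push [4, 0]
Visit 0, push []
Visit 4, push []

DFS order: [2, 3, 1, 5, 0, 4]


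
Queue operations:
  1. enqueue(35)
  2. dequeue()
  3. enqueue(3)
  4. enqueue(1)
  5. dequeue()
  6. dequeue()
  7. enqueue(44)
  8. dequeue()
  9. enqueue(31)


enqueue(35) -> [35]
dequeue()->35, []
enqueue(3) -> [3]
enqueue(1) -> [3, 1]
dequeue()->3, [1]
dequeue()->1, []
enqueue(44) -> [44]
dequeue()->44, []
enqueue(31) -> [31]

Final queue: [31]


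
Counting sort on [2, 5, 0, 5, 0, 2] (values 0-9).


Input: [2, 5, 0, 5, 0, 2]
Counts: [2, 0, 2, 0, 0, 2, 0, 0, 0, 0]

Sorted: [0, 0, 2, 2, 5, 5]


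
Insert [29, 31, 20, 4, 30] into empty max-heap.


Insert 29: [29]
Insert 31: [31, 29]
Insert 20: [31, 29, 20]
Insert 4: [31, 29, 20, 4]
Insert 30: [31, 30, 20, 4, 29]

Final heap: [31, 30, 20, 4, 29]


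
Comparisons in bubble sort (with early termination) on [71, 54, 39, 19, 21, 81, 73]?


Algorithm: bubble sort (with early termination)
Input: [71, 54, 39, 19, 21, 81, 73]
Sorted: [19, 21, 39, 54, 71, 73, 81]

18


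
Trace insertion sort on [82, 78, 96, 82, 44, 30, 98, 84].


Initial: [82, 78, 96, 82, 44, 30, 98, 84]
Insert 78: [78, 82, 96, 82, 44, 30, 98, 84]
Insert 96: [78, 82, 96, 82, 44, 30, 98, 84]
Insert 82: [78, 82, 82, 96, 44, 30, 98, 84]
Insert 44: [44, 78, 82, 82, 96, 30, 98, 84]
Insert 30: [30, 44, 78, 82, 82, 96, 98, 84]
Insert 98: [30, 44, 78, 82, 82, 96, 98, 84]
Insert 84: [30, 44, 78, 82, 82, 84, 96, 98]

Sorted: [30, 44, 78, 82, 82, 84, 96, 98]


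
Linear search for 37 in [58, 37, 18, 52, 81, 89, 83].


i=0: 58!=37
i=1: 37==37 found!

Found at 1, 2 comps


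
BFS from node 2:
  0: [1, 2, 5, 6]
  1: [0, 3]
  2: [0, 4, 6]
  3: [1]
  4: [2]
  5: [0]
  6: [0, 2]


Visit 2, enqueue [0, 4, 6]
Visit 0, enqueue [1, 5]
Visit 4, enqueue []
Visit 6, enqueue []
Visit 1, enqueue [3]
Visit 5, enqueue []
Visit 3, enqueue []

BFS order: [2, 0, 4, 6, 1, 5, 3]


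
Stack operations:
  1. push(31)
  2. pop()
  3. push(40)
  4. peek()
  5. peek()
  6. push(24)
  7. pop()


push(31) -> [31]
pop()->31, []
push(40) -> [40]
peek()->40
peek()->40
push(24) -> [40, 24]
pop()->24, [40]

Final stack: [40]


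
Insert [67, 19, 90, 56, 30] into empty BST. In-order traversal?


Insert 67: root
Insert 19: L from 67
Insert 90: R from 67
Insert 56: L from 67 -> R from 19
Insert 30: L from 67 -> R from 19 -> L from 56

In-order: [19, 30, 56, 67, 90]


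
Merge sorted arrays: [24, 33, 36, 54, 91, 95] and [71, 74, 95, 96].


Take 24 from A
Take 33 from A
Take 36 from A
Take 54 from A
Take 71 from B
Take 74 from B
Take 91 from A
Take 95 from A

Merged: [24, 33, 36, 54, 71, 74, 91, 95, 95, 96]


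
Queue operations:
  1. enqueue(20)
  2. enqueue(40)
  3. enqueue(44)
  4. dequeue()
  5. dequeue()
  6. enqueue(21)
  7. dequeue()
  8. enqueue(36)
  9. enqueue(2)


enqueue(20) -> [20]
enqueue(40) -> [20, 40]
enqueue(44) -> [20, 40, 44]
dequeue()->20, [40, 44]
dequeue()->40, [44]
enqueue(21) -> [44, 21]
dequeue()->44, [21]
enqueue(36) -> [21, 36]
enqueue(2) -> [21, 36, 2]

Final queue: [21, 36, 2]


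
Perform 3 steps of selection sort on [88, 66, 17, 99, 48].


Initial: [88, 66, 17, 99, 48]
Step 1: min=17 at 2
  Swap: [17, 66, 88, 99, 48]
Step 2: min=48 at 4
  Swap: [17, 48, 88, 99, 66]
Step 3: min=66 at 4
  Swap: [17, 48, 66, 99, 88]

After 3 steps: [17, 48, 66, 99, 88]


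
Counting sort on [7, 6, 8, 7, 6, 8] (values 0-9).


Input: [7, 6, 8, 7, 6, 8]
Counts: [0, 0, 0, 0, 0, 0, 2, 2, 2, 0]

Sorted: [6, 6, 7, 7, 8, 8]


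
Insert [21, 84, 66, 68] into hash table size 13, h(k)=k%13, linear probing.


Insert 21: h=8 -> slot 8
Insert 84: h=6 -> slot 6
Insert 66: h=1 -> slot 1
Insert 68: h=3 -> slot 3

Table: [None, 66, None, 68, None, None, 84, None, 21, None, None, None, None]


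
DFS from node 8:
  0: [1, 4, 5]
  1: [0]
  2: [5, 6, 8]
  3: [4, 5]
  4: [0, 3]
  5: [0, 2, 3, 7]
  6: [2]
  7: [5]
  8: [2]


Visit 8, push [2]
Visit 2, push [6, 5]
Visit 5, push [7, 3, 0]
Visit 0, push [4, 1]
Visit 1, push []
Visit 4, push [3]
Visit 3, push []
Visit 7, push []
Visit 6, push []

DFS order: [8, 2, 5, 0, 1, 4, 3, 7, 6]


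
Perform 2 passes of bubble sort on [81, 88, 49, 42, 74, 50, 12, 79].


Initial: [81, 88, 49, 42, 74, 50, 12, 79]
Pass 1: [81, 49, 42, 74, 50, 12, 79, 88] (6 swaps)
Pass 2: [49, 42, 74, 50, 12, 79, 81, 88] (6 swaps)

After 2 passes: [49, 42, 74, 50, 12, 79, 81, 88]


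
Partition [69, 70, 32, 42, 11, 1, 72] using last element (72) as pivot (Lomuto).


Pivot: 72
  69 <= 72: advance i (no swap)
  70 <= 72: advance i (no swap)
  32 <= 72: advance i (no swap)
  42 <= 72: advance i (no swap)
  11 <= 72: advance i (no swap)
  1 <= 72: advance i (no swap)
Place pivot at 6: [69, 70, 32, 42, 11, 1, 72]

Partitioned: [69, 70, 32, 42, 11, 1, 72]


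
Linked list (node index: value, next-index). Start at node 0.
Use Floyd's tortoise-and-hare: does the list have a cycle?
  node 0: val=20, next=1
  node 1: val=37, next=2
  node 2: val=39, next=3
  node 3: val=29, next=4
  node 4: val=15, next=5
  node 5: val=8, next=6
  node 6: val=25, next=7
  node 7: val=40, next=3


Floyd's tortoise (slow, +1) and hare (fast, +2):
  init: slow=0, fast=0
  step 1: slow=1, fast=2
  step 2: slow=2, fast=4
  step 3: slow=3, fast=6
  step 4: slow=4, fast=3
  step 5: slow=5, fast=5
  slow == fast at node 5: cycle detected

Cycle: yes


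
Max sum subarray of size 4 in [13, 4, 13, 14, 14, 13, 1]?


[0:4]: 44
[1:5]: 45
[2:6]: 54
[3:7]: 42

Max: 54 at [2:6]


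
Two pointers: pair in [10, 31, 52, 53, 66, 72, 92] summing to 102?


lo=0(10)+hi=6(92)=102

Yes: 10+92=102


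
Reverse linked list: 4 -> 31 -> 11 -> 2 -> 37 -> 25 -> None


Step 1: curr=4, set curr.next=prev(None) | reversed so far: 4
Step 2: curr=31, set curr.next=prev(4) | reversed so far: 31 -> 4
Step 3: curr=11, set curr.next=prev(31) | reversed so far: 11 -> 31 -> 4
Step 4: curr=2, set curr.next=prev(11) | reversed so far: 2 -> 11 -> 31 -> 4
Step 5: curr=37, set curr.next=prev(2) | reversed so far: 37 -> 2 -> 11 -> 31 -> 4
Step 6: curr=25, set curr.next=prev(37) | reversed so far: 25 -> 37 -> 2 -> 11 -> 31 -> 4

25 -> 37 -> 2 -> 11 -> 31 -> 4 -> None


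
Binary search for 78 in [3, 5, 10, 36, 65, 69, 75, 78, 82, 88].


Step 1: lo=0, hi=9, mid=4, val=65
Step 2: lo=5, hi=9, mid=7, val=78

Found at index 7


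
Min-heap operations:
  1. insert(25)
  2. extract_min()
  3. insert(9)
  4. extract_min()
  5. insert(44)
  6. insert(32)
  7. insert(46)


insert(25) -> [25]
extract_min()->25, []
insert(9) -> [9]
extract_min()->9, []
insert(44) -> [44]
insert(32) -> [32, 44]
insert(46) -> [32, 44, 46]

Final heap: [32, 44, 46]


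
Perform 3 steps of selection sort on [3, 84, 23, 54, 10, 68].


Initial: [3, 84, 23, 54, 10, 68]
Step 1: min=3 at 0
  Swap: [3, 84, 23, 54, 10, 68]
Step 2: min=10 at 4
  Swap: [3, 10, 23, 54, 84, 68]
Step 3: min=23 at 2
  Swap: [3, 10, 23, 54, 84, 68]

After 3 steps: [3, 10, 23, 54, 84, 68]


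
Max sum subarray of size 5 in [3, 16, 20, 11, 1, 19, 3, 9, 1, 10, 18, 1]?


[0:5]: 51
[1:6]: 67
[2:7]: 54
[3:8]: 43
[4:9]: 33
[5:10]: 42
[6:11]: 41
[7:12]: 39

Max: 67 at [1:6]


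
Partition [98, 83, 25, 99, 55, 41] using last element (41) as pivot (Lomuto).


Pivot: 41
  25 <= 41: swap -> [25, 83, 98, 99, 55, 41]
Place pivot at 1: [25, 41, 98, 99, 55, 83]

Partitioned: [25, 41, 98, 99, 55, 83]


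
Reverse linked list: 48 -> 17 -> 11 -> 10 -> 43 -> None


Step 1: curr=48, set curr.next=prev(None) | reversed so far: 48
Step 2: curr=17, set curr.next=prev(48) | reversed so far: 17 -> 48
Step 3: curr=11, set curr.next=prev(17) | reversed so far: 11 -> 17 -> 48
Step 4: curr=10, set curr.next=prev(11) | reversed so far: 10 -> 11 -> 17 -> 48
Step 5: curr=43, set curr.next=prev(10) | reversed so far: 43 -> 10 -> 11 -> 17 -> 48

43 -> 10 -> 11 -> 17 -> 48 -> None


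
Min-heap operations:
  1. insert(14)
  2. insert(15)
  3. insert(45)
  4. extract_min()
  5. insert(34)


insert(14) -> [14]
insert(15) -> [14, 15]
insert(45) -> [14, 15, 45]
extract_min()->14, [15, 45]
insert(34) -> [15, 45, 34]

Final heap: [15, 45, 34]


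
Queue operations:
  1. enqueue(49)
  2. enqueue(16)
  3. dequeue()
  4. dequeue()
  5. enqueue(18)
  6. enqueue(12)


enqueue(49) -> [49]
enqueue(16) -> [49, 16]
dequeue()->49, [16]
dequeue()->16, []
enqueue(18) -> [18]
enqueue(12) -> [18, 12]

Final queue: [18, 12]


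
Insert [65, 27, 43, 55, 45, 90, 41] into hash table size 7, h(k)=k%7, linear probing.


Insert 65: h=2 -> slot 2
Insert 27: h=6 -> slot 6
Insert 43: h=1 -> slot 1
Insert 55: h=6, 1 probes -> slot 0
Insert 45: h=3 -> slot 3
Insert 90: h=6, 5 probes -> slot 4
Insert 41: h=6, 6 probes -> slot 5

Table: [55, 43, 65, 45, 90, 41, 27]


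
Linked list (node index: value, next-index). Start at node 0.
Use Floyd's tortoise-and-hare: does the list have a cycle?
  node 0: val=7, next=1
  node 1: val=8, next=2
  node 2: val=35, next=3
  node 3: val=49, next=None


Floyd's tortoise (slow, +1) and hare (fast, +2):
  init: slow=0, fast=0
  step 1: slow=1, fast=2
  step 2: fast 2->3->None, no cycle

Cycle: no


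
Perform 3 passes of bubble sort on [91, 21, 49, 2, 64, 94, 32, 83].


Initial: [91, 21, 49, 2, 64, 94, 32, 83]
Pass 1: [21, 49, 2, 64, 91, 32, 83, 94] (6 swaps)
Pass 2: [21, 2, 49, 64, 32, 83, 91, 94] (3 swaps)
Pass 3: [2, 21, 49, 32, 64, 83, 91, 94] (2 swaps)

After 3 passes: [2, 21, 49, 32, 64, 83, 91, 94]


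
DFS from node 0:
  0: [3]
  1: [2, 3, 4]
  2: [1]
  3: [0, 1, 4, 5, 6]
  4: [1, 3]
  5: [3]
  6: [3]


Visit 0, push [3]
Visit 3, push [6, 5, 4, 1]
Visit 1, push [4, 2]
Visit 2, push []
Visit 4, push []
Visit 5, push []
Visit 6, push []

DFS order: [0, 3, 1, 2, 4, 5, 6]


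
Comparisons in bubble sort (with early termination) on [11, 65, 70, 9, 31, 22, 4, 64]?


Algorithm: bubble sort (with early termination)
Input: [11, 65, 70, 9, 31, 22, 4, 64]
Sorted: [4, 9, 11, 22, 31, 64, 65, 70]

28


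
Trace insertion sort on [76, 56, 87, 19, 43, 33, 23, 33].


Initial: [76, 56, 87, 19, 43, 33, 23, 33]
Insert 56: [56, 76, 87, 19, 43, 33, 23, 33]
Insert 87: [56, 76, 87, 19, 43, 33, 23, 33]
Insert 19: [19, 56, 76, 87, 43, 33, 23, 33]
Insert 43: [19, 43, 56, 76, 87, 33, 23, 33]
Insert 33: [19, 33, 43, 56, 76, 87, 23, 33]
Insert 23: [19, 23, 33, 43, 56, 76, 87, 33]
Insert 33: [19, 23, 33, 33, 43, 56, 76, 87]

Sorted: [19, 23, 33, 33, 43, 56, 76, 87]


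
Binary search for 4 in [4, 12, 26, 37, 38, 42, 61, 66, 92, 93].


Step 1: lo=0, hi=9, mid=4, val=38
Step 2: lo=0, hi=3, mid=1, val=12
Step 3: lo=0, hi=0, mid=0, val=4

Found at index 0


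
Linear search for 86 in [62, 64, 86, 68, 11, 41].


i=0: 62!=86
i=1: 64!=86
i=2: 86==86 found!

Found at 2, 3 comps


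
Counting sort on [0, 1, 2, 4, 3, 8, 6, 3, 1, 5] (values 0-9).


Input: [0, 1, 2, 4, 3, 8, 6, 3, 1, 5]
Counts: [1, 2, 1, 2, 1, 1, 1, 0, 1, 0]

Sorted: [0, 1, 1, 2, 3, 3, 4, 5, 6, 8]


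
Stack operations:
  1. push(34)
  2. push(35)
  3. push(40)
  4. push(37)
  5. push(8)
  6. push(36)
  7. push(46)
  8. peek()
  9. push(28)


push(34) -> [34]
push(35) -> [34, 35]
push(40) -> [34, 35, 40]
push(37) -> [34, 35, 40, 37]
push(8) -> [34, 35, 40, 37, 8]
push(36) -> [34, 35, 40, 37, 8, 36]
push(46) -> [34, 35, 40, 37, 8, 36, 46]
peek()->46
push(28) -> [34, 35, 40, 37, 8, 36, 46, 28]

Final stack: [34, 35, 40, 37, 8, 36, 46, 28]
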